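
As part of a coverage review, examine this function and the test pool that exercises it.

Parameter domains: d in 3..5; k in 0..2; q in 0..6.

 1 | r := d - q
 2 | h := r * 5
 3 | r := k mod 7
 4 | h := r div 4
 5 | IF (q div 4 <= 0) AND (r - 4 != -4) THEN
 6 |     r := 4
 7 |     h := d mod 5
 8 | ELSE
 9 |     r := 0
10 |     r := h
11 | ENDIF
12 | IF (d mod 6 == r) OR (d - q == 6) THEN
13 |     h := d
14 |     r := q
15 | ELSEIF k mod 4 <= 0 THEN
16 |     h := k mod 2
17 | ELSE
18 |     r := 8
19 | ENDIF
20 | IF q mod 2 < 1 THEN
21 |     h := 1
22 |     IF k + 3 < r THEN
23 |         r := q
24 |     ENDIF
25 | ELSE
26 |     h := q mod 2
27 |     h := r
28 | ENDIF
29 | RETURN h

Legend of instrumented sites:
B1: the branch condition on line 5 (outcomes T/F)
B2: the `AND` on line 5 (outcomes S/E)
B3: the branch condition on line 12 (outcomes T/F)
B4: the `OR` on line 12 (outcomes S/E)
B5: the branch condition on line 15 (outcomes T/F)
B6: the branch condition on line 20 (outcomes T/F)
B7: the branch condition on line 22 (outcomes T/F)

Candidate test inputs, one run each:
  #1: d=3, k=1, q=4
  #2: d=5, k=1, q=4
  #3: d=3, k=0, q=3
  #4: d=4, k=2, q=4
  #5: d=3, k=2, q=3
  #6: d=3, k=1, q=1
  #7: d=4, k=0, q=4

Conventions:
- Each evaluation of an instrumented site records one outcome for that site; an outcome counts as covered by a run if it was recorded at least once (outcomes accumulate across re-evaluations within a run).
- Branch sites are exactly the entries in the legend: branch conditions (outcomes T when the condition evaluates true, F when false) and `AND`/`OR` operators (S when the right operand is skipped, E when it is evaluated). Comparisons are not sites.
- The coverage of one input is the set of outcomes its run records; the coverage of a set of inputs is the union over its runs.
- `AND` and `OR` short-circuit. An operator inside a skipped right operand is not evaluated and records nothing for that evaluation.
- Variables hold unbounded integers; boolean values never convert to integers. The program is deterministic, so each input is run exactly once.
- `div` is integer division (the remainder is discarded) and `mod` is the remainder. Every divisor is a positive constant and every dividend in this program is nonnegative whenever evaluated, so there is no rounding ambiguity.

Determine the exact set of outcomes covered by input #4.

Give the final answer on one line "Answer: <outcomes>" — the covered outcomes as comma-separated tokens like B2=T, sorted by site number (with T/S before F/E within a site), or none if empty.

Simulating input #4 (d=4, k=2, q=4) step by step:
  B2->S, B1->F, B4->E, B3->F, B5->F, B6->T, B7->T
as a set, this run covers: B1=F, B2=S, B3=F, B4=E, B5=F, B6=T, B7=T

Answer: B1=F, B2=S, B3=F, B4=E, B5=F, B6=T, B7=T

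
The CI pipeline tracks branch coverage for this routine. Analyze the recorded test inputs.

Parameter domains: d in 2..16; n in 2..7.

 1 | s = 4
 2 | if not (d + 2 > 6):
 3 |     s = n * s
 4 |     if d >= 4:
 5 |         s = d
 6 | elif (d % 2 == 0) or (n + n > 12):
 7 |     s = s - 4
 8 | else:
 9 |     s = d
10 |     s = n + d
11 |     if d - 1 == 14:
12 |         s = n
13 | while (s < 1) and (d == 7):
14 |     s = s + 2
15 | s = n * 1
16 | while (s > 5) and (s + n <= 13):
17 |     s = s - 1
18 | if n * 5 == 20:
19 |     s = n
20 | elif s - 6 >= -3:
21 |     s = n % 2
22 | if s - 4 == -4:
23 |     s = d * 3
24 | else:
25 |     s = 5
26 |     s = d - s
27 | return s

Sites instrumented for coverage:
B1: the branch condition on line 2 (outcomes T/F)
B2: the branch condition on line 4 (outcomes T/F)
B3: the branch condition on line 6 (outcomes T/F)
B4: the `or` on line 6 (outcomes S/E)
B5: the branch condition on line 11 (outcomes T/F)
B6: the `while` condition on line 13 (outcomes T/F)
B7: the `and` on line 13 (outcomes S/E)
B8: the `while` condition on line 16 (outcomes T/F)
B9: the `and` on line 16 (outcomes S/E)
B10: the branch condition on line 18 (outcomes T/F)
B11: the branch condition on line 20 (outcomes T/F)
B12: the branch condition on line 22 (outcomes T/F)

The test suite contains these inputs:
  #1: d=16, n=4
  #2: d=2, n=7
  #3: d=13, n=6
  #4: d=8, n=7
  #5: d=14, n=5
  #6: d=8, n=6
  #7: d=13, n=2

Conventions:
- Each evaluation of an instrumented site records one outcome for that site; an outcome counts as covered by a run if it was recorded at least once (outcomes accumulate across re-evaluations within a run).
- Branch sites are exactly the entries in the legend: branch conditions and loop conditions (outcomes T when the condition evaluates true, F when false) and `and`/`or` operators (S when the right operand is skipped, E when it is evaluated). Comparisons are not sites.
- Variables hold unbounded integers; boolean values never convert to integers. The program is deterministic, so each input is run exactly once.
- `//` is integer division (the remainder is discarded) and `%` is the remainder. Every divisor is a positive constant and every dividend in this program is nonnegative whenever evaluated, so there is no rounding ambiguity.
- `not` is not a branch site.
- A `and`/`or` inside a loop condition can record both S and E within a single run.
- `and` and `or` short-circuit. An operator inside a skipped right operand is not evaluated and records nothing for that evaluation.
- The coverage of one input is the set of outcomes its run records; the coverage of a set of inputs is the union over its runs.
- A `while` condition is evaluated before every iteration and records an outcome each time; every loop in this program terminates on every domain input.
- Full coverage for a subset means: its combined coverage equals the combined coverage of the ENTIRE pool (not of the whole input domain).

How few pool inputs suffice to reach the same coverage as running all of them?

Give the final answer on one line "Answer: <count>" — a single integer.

run #1 (d=16, n=4) runs B1->F, B4->S, B3->T, B7->E, B6->F, B9->S, B8->F, B10->T, B12->F; records B1=F, B3=T, B4=S, B6=F, B7=E, B8=F, B9=S, B10=T, B12=F
run #2 (d=2, n=7) runs B1->T, B2->F, B7->S, B6->F, B9->E, B8->F, B10->F, B11->T, B12->F; records B1=T, B2=F, B6=F, B7=S, B8=F, B9=E, B10=F, B11=T, B12=F
run #3 (d=13, n=6) runs B1->F, B4->E, B3->F, B5->F, B7->S, B6->F, B9->E, B8->T, B9->S, B8->F, B10->F, B11->T, B12->T; records B1=F, B3=F, B4=E, B5=F, B6=F, B7=S, B8=T, B8=F, B9=S, B9=E, B10=F, B11=T, B12=T
run #4 (d=8, n=7) runs B1->F, B4->S, B3->T, B7->E, B6->F, B9->E, B8->F, B10->F, B11->T, B12->F; records B1=F, B3=T, B4=S, B6=F, B7=E, B8=F, B9=E, B10=F, B11=T, B12=F
run #5 (d=14, n=5) runs B1->F, B4->S, B3->T, B7->E, B6->F, B9->S, B8->F, B10->F, B11->T, B12->F; records B1=F, B3=T, B4=S, B6=F, B7=E, B8=F, B9=S, B10=F, B11=T, B12=F
run #6 (d=8, n=6) runs B1->F, B4->S, B3->T, B7->E, B6->F, B9->E, B8->T, B9->S, B8->F, B10->F, B11->T, B12->T; records B1=F, B3=T, B4=S, B6=F, B7=E, B8=T, B8=F, B9=S, B9=E, B10=F, B11=T, B12=T
run #7 (d=13, n=2) runs B1->F, B4->E, B3->F, B5->F, B7->S, B6->F, B9->S, B8->F, B10->F, B11->F, B12->F; records B1=F, B3=F, B4=E, B5=F, B6=F, B7=S, B8=F, B9=S, B10=F, B11=F, B12=F
union over all inputs: B1=T, B1=F, B2=F, B3=T, B3=F, B4=S, B4=E, B5=F, B6=F, B7=S, B7=E, B8=T, B8=F, B9=S, B9=E, B10=T, B10=F, B11=T, B11=F, B12=T, B12=F (21 outcomes)
checked all size-1 subsets: none covers 21 outcomes (max 13/21)
checked all size-2 subsets: none covers 21 outcomes (max 18/21)
checked all size-3 subsets: none covers 21 outcomes (max 20/21)
size 4: inputs {1, 2, 3, 7} cover all 21 outcomes, and no lexicographically smaller subset of this size does

Answer: 4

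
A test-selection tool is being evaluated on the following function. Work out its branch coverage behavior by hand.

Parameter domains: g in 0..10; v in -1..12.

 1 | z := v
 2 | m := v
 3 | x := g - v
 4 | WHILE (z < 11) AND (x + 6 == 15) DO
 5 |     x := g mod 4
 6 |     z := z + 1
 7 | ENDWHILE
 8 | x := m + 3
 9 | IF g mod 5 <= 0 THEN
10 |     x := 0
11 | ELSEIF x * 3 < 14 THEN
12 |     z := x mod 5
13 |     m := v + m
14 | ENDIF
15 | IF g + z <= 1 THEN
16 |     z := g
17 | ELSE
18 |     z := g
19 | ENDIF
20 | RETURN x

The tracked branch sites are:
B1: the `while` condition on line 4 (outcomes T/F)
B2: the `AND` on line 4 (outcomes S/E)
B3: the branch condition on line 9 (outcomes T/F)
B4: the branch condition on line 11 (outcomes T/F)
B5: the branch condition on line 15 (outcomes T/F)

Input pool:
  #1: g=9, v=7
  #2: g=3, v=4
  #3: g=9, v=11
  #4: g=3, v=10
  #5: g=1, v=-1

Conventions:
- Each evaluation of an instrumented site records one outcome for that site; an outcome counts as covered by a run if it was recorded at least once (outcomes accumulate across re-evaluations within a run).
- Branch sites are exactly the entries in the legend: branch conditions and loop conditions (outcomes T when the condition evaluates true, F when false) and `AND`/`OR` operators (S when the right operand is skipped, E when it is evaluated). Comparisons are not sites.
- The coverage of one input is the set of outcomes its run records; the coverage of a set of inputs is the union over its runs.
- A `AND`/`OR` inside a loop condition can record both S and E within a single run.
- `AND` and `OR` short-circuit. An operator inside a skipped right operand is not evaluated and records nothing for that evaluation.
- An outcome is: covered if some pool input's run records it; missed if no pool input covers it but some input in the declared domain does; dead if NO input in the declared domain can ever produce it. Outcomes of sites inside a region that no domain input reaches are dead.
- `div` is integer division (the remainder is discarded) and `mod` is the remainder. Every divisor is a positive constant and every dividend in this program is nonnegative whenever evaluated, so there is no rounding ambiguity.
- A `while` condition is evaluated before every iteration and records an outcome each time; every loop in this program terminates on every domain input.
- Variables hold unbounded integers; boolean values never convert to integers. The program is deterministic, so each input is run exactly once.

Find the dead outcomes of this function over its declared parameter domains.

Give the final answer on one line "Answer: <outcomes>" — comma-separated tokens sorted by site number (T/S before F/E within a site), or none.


exhaustive pass over the 154-input domain:
  reachable outcomes have witnesses, e.g. B1=T (e.g. g=8, v=-1), B1=F (e.g. g=0, v=-1), B2=S (e.g. g=0, v=11), B2=E (e.g. g=0, v=-1)
Answer: none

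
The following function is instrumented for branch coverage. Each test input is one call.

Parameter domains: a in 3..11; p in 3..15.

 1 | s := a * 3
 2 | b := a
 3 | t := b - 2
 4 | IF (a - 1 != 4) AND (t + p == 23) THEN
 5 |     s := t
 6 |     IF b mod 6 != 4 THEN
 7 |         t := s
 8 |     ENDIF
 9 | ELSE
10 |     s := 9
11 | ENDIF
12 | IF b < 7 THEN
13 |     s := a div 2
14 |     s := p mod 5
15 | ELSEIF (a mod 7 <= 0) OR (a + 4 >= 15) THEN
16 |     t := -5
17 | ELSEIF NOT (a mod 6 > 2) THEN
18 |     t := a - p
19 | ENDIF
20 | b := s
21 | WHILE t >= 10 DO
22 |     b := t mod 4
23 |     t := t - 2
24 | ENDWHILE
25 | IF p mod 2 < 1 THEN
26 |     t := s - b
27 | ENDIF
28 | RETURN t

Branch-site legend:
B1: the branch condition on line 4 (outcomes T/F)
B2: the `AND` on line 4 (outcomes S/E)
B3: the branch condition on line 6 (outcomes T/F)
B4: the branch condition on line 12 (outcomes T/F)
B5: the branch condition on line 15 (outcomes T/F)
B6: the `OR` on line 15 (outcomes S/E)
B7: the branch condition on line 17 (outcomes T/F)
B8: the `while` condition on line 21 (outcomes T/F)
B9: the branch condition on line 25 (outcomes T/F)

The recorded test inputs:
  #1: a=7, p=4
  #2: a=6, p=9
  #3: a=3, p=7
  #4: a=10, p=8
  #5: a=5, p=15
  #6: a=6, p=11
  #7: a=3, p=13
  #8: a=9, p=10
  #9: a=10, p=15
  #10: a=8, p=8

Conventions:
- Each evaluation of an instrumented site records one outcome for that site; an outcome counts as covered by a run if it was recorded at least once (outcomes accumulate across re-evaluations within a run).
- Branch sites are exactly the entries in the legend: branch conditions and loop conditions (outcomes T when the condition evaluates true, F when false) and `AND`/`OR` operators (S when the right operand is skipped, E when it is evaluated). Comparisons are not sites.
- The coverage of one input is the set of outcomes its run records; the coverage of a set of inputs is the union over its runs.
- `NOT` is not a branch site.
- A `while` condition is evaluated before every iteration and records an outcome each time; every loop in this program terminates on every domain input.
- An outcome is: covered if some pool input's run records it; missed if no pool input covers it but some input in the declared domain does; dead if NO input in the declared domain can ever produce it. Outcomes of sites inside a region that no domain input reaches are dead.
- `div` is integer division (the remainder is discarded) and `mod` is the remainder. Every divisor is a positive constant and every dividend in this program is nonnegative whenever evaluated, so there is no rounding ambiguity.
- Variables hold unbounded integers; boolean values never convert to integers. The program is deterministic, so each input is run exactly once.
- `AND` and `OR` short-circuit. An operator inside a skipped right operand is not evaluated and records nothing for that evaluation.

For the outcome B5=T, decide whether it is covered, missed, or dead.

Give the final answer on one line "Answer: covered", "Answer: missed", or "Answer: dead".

B5=T is recorded by pool input(s) 1 -> covered

Answer: covered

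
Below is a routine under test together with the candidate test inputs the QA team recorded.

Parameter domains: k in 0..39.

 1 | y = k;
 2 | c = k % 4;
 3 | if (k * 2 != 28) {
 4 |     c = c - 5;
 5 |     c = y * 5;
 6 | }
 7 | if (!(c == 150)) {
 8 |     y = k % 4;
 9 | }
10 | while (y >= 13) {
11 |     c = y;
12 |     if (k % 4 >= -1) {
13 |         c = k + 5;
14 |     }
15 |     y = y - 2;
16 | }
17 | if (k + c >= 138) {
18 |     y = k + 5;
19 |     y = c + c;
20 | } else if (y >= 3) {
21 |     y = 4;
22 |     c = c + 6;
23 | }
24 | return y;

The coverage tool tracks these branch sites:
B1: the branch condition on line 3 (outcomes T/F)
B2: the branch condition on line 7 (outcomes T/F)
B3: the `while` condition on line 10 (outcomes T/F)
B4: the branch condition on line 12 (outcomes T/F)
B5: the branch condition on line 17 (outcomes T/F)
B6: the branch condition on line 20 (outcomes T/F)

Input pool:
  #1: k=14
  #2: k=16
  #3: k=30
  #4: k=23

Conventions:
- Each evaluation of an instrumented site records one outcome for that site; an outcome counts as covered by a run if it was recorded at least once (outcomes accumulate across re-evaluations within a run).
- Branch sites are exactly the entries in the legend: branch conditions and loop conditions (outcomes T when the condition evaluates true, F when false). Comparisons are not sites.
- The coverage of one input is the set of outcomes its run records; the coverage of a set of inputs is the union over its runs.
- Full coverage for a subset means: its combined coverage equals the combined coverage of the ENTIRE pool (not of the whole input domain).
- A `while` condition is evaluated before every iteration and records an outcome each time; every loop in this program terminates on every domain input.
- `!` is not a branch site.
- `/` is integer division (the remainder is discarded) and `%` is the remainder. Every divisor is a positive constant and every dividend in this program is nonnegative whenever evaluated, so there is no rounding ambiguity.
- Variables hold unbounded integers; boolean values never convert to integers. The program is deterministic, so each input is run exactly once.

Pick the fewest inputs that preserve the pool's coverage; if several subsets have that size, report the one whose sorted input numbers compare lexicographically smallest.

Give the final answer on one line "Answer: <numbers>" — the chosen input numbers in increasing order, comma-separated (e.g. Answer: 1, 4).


test 1 (k=14) fires B1->F, B2->T, B3->F, B5->F, B6->F; hits B1=F, B2=T, B3=F, B5=F, B6=F
test 2 (k=16) fires B1->T, B2->T, B3->F, B5->F, B6->F; hits B1=T, B2=T, B3=F, B5=F, B6=F
test 3 (k=30) fires B1->T, B2->F, B3->T, B4->T, B3->T, B4->T, B3->T, B4->T, B3->T, B4->T, B3->T, B4->T, B3->T, B4->T, ...; hits B1=T, B2=F, B3=T, B3=F, B4=T, B5=F, B6=T
test 4 (k=23) fires B1->T, B2->T, B3->F, B5->T; hits B1=T, B2=T, B3=F, B5=T
the full pool covers 11 outcomes: B1=T, B1=F, B2=T, B2=F, B3=T, B3=F, B4=T, B5=T, B5=F, B6=T, B6=F
size 1 is not enough: best union over all size-1 subsets is 7/11
size 2 is not enough: best union over all size-2 subsets is 10/11
the canonical winner is {1, 3, 4}: size 3, full 11-outcome coverage, earliest index list among size-3 covers
Answer: 1, 3, 4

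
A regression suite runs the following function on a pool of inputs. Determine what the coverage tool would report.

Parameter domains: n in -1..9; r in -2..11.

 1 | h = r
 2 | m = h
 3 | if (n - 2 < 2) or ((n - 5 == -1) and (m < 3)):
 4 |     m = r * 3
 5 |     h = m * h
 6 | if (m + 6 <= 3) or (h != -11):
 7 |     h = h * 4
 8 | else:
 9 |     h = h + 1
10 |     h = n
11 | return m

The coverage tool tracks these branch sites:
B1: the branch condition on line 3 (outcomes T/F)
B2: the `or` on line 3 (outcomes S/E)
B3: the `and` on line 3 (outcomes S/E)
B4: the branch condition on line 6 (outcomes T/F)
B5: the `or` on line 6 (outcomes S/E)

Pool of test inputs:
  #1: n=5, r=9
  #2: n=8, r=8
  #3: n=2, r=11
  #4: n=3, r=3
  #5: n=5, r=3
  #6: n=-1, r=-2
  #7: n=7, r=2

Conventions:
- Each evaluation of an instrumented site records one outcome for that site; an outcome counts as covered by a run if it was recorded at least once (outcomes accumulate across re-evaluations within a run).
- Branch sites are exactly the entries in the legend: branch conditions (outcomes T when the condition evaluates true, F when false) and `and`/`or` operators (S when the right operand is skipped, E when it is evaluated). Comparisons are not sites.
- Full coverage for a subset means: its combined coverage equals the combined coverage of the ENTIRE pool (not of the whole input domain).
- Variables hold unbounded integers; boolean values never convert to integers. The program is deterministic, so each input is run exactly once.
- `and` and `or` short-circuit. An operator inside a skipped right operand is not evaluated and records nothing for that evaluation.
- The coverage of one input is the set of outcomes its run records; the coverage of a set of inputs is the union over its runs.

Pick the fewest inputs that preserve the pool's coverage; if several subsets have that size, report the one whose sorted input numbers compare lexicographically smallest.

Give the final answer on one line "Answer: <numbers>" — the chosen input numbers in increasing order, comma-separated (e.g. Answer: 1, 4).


run #1 (n=5, r=9) runs B2->E, B3->S, B1->F, B5->E, B4->T; records B1=F, B2=E, B3=S, B4=T, B5=E
run #2 (n=8, r=8) runs B2->E, B3->S, B1->F, B5->E, B4->T; records B1=F, B2=E, B3=S, B4=T, B5=E
run #3 (n=2, r=11) runs B2->S, B1->T, B5->E, B4->T; records B1=T, B2=S, B4=T, B5=E
run #4 (n=3, r=3) runs B2->S, B1->T, B5->E, B4->T; records B1=T, B2=S, B4=T, B5=E
run #5 (n=5, r=3) runs B2->E, B3->S, B1->F, B5->E, B4->T; records B1=F, B2=E, B3=S, B4=T, B5=E
run #6 (n=-1, r=-2) runs B2->S, B1->T, B5->S, B4->T; records B1=T, B2=S, B4=T, B5=S
run #7 (n=7, r=2) runs B2->E, B3->S, B1->F, B5->E, B4->T; records B1=F, B2=E, B3=S, B4=T, B5=E
the full pool covers 8 outcomes: B1=T, B1=F, B2=S, B2=E, B3=S, B4=T, B5=S, B5=E
size 1 is not enough: best union over all size-1 subsets is 5/8
inputs {1, 6} (size 2) cover everything; no size-2 subset with a lexicographically smaller index list covers all 8
Answer: 1, 6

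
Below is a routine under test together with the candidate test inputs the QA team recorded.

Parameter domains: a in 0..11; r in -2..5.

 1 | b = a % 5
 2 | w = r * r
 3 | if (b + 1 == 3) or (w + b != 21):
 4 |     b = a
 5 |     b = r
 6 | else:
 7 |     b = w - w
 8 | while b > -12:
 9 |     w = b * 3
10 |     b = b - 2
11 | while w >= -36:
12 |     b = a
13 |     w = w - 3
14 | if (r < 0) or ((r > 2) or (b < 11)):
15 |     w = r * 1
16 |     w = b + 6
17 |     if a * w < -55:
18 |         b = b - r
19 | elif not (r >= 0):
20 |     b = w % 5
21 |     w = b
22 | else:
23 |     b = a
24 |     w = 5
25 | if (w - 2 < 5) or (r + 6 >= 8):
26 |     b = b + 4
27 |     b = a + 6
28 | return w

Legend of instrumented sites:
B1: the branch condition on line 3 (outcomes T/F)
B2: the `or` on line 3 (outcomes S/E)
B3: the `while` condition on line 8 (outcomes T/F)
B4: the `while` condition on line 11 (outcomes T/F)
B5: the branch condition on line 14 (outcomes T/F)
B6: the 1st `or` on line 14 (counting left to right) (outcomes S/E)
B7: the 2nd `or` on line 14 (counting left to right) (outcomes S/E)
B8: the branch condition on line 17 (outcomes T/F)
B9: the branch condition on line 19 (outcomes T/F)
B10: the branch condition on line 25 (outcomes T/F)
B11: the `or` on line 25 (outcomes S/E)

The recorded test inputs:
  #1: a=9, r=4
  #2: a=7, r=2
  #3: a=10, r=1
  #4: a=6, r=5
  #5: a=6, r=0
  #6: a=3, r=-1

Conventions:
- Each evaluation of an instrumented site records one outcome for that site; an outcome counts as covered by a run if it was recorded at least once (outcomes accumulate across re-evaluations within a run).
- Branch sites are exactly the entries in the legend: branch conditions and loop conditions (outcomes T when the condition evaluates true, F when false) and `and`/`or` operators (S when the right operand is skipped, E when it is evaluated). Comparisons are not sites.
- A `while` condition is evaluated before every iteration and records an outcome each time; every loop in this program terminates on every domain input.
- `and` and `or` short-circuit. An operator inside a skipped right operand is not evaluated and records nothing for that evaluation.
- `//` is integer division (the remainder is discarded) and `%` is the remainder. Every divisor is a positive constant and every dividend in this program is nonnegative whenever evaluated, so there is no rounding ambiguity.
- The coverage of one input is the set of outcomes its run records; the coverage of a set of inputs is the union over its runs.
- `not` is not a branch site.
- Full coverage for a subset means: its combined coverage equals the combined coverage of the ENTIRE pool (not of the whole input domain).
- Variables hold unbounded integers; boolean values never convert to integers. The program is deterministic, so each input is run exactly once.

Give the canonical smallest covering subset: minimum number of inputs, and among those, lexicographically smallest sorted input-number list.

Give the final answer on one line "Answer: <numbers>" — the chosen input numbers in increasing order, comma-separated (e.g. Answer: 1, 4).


input #1 (a=9, r=4): covers B1=T, B2=E, B3=T, B3=F, B4=T, B4=F, B5=T, B6=E, B7=S, B8=F, B10=T, B11=E
input #2 (a=7, r=2): covers B1=T, B2=S, B3=T, B3=F, B4=T, B4=F, B5=T, B6=E, B7=E, B8=F, B10=T, B11=E
input #3 (a=10, r=1): covers B1=T, B2=E, B3=T, B3=F, B4=T, B4=F, B5=T, B6=E, B7=E, B8=F, B10=F, B11=E
input #4 (a=6, r=5): covers B1=T, B2=E, B3=T, B3=F, B4=T, B4=F, B5=T, B6=E, B7=S, B8=F, B10=T, B11=E
input #5 (a=6, r=0): covers B1=T, B2=E, B3=T, B3=F, B4=T, B4=F, B5=T, B6=E, B7=E, B8=F, B10=F, B11=E
input #6 (a=3, r=-1): covers B1=T, B2=E, B3=T, B3=F, B4=T, B4=F, B5=T, B6=S, B8=F, B10=F, B11=E
union over all inputs: B1=T, B2=S, B2=E, B3=T, B3=F, B4=T, B4=F, B5=T, B6=S, B6=E, B7=S, B7=E, B8=F, B10=T, B10=F, B11=E (16 outcomes)
size 1 is not enough: best union over all size-1 subsets is 12/16
size 2 is not enough: best union over all size-2 subsets is 15/16
inputs {1, 2, 6} (size 3) cover everything; no size-3 subset with a lexicographically smaller index list covers all 16
Answer: 1, 2, 6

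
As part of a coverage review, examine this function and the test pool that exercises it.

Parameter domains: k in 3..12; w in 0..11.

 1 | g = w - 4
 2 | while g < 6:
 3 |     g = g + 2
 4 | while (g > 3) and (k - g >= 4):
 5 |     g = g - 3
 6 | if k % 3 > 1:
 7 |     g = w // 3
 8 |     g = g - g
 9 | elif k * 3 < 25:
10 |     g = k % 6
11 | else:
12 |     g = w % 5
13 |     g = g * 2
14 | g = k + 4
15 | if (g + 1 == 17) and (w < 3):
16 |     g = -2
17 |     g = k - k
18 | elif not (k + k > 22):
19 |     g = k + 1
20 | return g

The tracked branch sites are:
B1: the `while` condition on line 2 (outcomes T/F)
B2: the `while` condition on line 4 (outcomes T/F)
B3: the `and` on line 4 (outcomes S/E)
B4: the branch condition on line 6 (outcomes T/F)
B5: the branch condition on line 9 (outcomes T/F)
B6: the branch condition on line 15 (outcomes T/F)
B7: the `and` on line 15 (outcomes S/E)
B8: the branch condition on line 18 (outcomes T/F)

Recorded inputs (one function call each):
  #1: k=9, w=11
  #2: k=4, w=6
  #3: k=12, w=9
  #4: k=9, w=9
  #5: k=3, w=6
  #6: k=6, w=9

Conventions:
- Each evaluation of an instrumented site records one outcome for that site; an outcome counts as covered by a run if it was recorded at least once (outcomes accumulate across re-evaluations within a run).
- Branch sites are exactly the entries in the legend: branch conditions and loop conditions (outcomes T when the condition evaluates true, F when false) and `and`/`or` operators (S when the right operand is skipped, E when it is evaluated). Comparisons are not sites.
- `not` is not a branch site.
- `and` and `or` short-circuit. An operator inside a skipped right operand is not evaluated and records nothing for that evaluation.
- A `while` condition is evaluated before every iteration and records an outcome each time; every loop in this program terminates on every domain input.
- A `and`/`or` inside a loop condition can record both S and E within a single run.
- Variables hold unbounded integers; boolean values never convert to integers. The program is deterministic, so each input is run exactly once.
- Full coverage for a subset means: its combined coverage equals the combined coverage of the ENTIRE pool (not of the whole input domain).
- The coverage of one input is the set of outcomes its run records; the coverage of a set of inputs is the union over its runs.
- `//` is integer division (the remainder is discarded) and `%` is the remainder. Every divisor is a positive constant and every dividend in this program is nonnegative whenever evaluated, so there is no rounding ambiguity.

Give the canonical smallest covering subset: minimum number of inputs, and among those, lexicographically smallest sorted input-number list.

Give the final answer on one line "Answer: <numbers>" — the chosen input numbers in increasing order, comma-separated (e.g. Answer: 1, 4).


input #1, k=9, w=11: outcomes B1=F, B2=F, B3=E, B4=F, B5=F, B6=F, B7=S, B8=T
input #2, k=4, w=6: outcomes B1=T, B1=F, B2=F, B3=E, B4=F, B5=T, B6=F, B7=S, B8=T
input #3, k=12, w=9: outcomes B1=T, B1=F, B2=T, B2=F, B3=S, B3=E, B4=F, B5=F, B6=F, B7=E, B8=F
input #4, k=9, w=9: outcomes B1=T, B1=F, B2=F, B3=E, B4=F, B5=F, B6=F, B7=S, B8=T
input #5, k=3, w=6: outcomes B1=T, B1=F, B2=F, B3=E, B4=F, B5=T, B6=F, B7=S, B8=T
input #6, k=6, w=9: outcomes B1=T, B1=F, B2=F, B3=E, B4=F, B5=T, B6=F, B7=S, B8=T
together the pool reaches 14 outcomes: B1=T, B1=F, B2=T, B2=F, B3=S, B3=E, B4=F, B5=T, B5=F, B6=F, B7=S, B7=E, B8=T, B8=F
size 1 is not enough: best union over all size-1 subsets is 11/14
inputs {2, 3} (size 2) cover everything; no size-2 subset with a lexicographically smaller index list covers all 14
Answer: 2, 3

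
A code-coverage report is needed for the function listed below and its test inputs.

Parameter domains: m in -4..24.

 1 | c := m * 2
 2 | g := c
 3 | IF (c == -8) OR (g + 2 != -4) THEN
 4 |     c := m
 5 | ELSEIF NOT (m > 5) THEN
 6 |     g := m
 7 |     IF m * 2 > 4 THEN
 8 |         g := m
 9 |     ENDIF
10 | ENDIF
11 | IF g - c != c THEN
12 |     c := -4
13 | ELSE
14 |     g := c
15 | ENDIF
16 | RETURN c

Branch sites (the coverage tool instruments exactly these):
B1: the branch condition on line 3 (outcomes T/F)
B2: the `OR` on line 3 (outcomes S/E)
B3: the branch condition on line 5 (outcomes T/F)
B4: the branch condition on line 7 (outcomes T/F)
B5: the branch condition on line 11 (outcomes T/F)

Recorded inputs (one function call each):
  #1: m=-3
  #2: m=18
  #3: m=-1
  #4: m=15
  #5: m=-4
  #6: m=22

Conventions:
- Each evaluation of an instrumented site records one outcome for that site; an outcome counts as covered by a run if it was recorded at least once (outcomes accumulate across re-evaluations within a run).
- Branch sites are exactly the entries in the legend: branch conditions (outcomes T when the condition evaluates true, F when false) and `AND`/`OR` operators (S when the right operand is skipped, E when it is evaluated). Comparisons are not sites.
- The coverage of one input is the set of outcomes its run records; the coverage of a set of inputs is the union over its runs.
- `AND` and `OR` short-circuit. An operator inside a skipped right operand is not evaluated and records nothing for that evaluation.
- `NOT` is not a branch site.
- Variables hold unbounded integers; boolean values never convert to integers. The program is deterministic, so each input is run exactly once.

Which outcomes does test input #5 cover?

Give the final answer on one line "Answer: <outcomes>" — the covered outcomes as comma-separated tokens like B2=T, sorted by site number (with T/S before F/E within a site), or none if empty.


Event log for input #5 (m=-4):
  B2->S, B1->T, B5->F
distinct outcomes covered: B1=T, B2=S, B5=F
Answer: B1=T, B2=S, B5=F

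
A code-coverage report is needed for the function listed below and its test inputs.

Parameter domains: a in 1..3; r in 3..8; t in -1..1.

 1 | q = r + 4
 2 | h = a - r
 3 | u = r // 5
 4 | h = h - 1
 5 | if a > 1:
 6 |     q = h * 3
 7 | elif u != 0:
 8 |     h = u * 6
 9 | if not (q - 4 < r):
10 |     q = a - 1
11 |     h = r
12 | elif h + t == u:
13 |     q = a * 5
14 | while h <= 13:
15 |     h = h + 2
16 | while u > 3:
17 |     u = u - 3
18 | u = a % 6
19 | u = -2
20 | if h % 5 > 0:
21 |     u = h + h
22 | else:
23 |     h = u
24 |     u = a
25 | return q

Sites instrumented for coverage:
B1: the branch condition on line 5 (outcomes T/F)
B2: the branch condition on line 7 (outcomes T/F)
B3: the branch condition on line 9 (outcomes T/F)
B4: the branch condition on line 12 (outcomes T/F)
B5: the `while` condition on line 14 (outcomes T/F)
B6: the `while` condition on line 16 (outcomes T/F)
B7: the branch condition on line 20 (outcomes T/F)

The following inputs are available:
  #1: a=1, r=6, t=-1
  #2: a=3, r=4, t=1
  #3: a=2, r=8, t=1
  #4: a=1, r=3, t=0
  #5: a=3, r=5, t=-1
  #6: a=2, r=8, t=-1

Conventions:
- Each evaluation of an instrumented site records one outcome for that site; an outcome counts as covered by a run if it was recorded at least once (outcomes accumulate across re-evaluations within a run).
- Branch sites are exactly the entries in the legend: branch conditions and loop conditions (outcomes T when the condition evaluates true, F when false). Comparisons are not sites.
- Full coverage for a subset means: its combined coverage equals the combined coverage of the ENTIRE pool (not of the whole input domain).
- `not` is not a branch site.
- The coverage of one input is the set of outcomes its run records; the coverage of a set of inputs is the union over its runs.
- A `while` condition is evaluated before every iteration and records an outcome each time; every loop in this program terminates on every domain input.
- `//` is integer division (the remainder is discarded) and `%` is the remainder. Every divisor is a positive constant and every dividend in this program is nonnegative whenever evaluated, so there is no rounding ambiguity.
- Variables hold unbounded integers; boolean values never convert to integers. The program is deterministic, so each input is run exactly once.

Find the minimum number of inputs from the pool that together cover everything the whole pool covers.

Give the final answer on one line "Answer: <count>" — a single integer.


run #1 (a=1, r=6, t=-1) runs B1->F, B2->T, B3->T, B5->T, B5->T, B5->T, B5->T, B5->F, B6->F, B7->T; records B1=F, B2=T, B3=T, B5=T, B5=F, B6=F, B7=T
run #2 (a=3, r=4, t=1) runs B1->T, B3->F, B4->F, B5->T, B5->T, B5->T, B5->T, B5->T, B5->T, B5->T, B5->T, B5->F, B6->F, B7->T; records B1=T, B3=F, B4=F, B5=T, B5=F, B6=F, B7=T
run #3 (a=2, r=8, t=1) runs B1->T, B3->F, B4->F, B5->T, B5->T, B5->T, B5->T, B5->T, B5->T, B5->T, B5->T, B5->T, B5->T, B5->T, ...; records B1=T, B3=F, B4=F, B5=T, B5=F, B6=F, B7=F
run #4 (a=1, r=3, t=0) runs B1->F, B2->F, B3->T, B5->T, B5->T, B5->T, B5->T, B5->T, B5->T, B5->F, B6->F, B7->F; records B1=F, B2=F, B3=T, B5=T, B5=F, B6=F, B7=F
run #5 (a=3, r=5, t=-1) runs B1->T, B3->F, B4->F, B5->T, B5->T, B5->T, B5->T, B5->T, B5->T, B5->T, B5->T, B5->T, B5->F, B6->F, ...; records B1=T, B3=F, B4=F, B5=T, B5=F, B6=F, B7=F
run #6 (a=2, r=8, t=-1) runs B1->T, B3->F, B4->F, B5->T, B5->T, B5->T, B5->T, B5->T, B5->T, B5->T, B5->T, B5->T, B5->T, B5->T, ...; records B1=T, B3=F, B4=F, B5=T, B5=F, B6=F, B7=F
together the pool reaches 12 outcomes: B1=T, B1=F, B2=T, B2=F, B3=T, B3=F, B4=F, B5=T, B5=F, B6=F, B7=T, B7=F
size 1 is not enough: best union over all size-1 subsets is 7/12
size 2 is not enough: best union over all size-2 subsets is 11/12
the canonical winner is {1, 2, 4}: size 3, full 12-outcome coverage, earliest index list among size-3 covers
Answer: 3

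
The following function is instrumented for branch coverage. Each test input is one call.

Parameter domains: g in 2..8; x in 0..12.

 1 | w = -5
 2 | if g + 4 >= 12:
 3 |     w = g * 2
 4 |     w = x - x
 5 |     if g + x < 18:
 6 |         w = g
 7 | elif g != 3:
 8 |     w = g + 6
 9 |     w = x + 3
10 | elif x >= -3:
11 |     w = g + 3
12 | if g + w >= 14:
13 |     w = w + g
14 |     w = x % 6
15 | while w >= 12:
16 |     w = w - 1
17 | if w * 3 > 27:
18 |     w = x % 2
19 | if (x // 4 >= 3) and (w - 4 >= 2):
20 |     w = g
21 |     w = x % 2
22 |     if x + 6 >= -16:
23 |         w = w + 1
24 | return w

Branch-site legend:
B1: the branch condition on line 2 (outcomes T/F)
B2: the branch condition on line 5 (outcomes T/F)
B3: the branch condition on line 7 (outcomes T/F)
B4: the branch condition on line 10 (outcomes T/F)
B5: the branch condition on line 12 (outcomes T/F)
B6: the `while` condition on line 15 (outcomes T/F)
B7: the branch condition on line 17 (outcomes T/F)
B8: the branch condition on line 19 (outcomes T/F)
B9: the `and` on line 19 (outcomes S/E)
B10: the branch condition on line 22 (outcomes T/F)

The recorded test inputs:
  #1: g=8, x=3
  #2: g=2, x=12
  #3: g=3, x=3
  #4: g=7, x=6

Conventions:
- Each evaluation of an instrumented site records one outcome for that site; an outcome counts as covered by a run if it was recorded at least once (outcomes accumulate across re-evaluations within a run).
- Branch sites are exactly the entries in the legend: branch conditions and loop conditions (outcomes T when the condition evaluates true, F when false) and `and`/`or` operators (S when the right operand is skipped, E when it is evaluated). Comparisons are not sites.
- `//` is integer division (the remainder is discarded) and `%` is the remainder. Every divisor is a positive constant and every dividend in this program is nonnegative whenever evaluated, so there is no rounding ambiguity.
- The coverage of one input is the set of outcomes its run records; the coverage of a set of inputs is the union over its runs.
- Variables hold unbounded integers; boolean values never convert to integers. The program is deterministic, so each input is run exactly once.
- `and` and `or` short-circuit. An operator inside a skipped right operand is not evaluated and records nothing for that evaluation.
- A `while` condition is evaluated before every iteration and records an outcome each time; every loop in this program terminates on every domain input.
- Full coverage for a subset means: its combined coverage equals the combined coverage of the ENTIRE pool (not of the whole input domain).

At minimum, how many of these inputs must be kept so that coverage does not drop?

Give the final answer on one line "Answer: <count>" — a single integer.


input #1 (g=8, x=3): covers B1=T, B2=T, B5=T, B6=F, B7=F, B8=F, B9=S
input #2 (g=2, x=12): covers B1=F, B3=T, B5=T, B6=F, B7=F, B8=F, B9=E
input #3 (g=3, x=3): covers B1=F, B3=F, B4=T, B5=F, B6=F, B7=F, B8=F, B9=S
input #4 (g=7, x=6): covers B1=F, B3=T, B5=T, B6=F, B7=F, B8=F, B9=S
union over all inputs: B1=T, B1=F, B2=T, B3=T, B3=F, B4=T, B5=T, B5=F, B6=F, B7=F, B8=F, B9=S, B9=E (13 outcomes)
no size-1 subset reaches all 13 outcomes (best union: 8/13)
no size-2 subset reaches all 13 outcomes (best union: 11/13)
size 3: inputs {1, 2, 3} cover all 13 outcomes, and no lexicographically smaller subset of this size does
Answer: 3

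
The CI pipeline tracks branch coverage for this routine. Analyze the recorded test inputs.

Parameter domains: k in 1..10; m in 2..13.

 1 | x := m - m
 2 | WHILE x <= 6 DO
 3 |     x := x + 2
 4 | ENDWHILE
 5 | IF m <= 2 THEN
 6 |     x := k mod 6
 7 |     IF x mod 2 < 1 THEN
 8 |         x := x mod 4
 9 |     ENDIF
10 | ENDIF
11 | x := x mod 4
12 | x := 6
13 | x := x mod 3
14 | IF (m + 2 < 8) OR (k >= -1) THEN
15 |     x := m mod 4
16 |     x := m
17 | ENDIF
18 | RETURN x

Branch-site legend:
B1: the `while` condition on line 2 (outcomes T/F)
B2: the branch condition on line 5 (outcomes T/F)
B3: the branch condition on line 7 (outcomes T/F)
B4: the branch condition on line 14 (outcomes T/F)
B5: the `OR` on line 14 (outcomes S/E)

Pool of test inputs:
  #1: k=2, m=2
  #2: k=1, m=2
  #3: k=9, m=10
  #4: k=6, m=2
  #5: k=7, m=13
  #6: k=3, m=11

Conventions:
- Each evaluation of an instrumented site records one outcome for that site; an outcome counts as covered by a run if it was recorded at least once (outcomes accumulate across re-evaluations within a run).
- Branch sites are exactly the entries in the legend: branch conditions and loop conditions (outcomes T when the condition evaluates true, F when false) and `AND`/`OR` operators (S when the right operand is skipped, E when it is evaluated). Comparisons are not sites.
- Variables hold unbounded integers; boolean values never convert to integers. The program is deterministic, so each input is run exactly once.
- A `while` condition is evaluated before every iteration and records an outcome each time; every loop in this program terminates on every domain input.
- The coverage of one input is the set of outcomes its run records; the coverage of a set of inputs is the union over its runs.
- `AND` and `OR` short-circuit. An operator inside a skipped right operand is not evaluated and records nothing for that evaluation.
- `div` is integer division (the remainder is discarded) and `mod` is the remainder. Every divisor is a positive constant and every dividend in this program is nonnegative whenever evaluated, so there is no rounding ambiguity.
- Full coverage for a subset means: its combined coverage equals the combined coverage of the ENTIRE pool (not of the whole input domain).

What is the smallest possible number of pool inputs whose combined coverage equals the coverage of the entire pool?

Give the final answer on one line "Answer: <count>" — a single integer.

test 1 (k=2, m=2) hits B1=T, B1=F, B2=T, B3=T, B4=T, B5=S
test 2 (k=1, m=2) hits B1=T, B1=F, B2=T, B3=F, B4=T, B5=S
test 3 (k=9, m=10) hits B1=T, B1=F, B2=F, B4=T, B5=E
test 4 (k=6, m=2) hits B1=T, B1=F, B2=T, B3=T, B4=T, B5=S
test 5 (k=7, m=13) hits B1=T, B1=F, B2=F, B4=T, B5=E
test 6 (k=3, m=11) hits B1=T, B1=F, B2=F, B4=T, B5=E
union over all inputs: B1=T, B1=F, B2=T, B2=F, B3=T, B3=F, B4=T, B5=S, B5=E (9 outcomes)
size 1 is not enough: best union over all size-1 subsets is 6/9
size 2 is not enough: best union over all size-2 subsets is 8/9
at size 3, {1, 2, 3} reaches all 9 outcomes; every lexicographically earlier size-3 subset fails

Answer: 3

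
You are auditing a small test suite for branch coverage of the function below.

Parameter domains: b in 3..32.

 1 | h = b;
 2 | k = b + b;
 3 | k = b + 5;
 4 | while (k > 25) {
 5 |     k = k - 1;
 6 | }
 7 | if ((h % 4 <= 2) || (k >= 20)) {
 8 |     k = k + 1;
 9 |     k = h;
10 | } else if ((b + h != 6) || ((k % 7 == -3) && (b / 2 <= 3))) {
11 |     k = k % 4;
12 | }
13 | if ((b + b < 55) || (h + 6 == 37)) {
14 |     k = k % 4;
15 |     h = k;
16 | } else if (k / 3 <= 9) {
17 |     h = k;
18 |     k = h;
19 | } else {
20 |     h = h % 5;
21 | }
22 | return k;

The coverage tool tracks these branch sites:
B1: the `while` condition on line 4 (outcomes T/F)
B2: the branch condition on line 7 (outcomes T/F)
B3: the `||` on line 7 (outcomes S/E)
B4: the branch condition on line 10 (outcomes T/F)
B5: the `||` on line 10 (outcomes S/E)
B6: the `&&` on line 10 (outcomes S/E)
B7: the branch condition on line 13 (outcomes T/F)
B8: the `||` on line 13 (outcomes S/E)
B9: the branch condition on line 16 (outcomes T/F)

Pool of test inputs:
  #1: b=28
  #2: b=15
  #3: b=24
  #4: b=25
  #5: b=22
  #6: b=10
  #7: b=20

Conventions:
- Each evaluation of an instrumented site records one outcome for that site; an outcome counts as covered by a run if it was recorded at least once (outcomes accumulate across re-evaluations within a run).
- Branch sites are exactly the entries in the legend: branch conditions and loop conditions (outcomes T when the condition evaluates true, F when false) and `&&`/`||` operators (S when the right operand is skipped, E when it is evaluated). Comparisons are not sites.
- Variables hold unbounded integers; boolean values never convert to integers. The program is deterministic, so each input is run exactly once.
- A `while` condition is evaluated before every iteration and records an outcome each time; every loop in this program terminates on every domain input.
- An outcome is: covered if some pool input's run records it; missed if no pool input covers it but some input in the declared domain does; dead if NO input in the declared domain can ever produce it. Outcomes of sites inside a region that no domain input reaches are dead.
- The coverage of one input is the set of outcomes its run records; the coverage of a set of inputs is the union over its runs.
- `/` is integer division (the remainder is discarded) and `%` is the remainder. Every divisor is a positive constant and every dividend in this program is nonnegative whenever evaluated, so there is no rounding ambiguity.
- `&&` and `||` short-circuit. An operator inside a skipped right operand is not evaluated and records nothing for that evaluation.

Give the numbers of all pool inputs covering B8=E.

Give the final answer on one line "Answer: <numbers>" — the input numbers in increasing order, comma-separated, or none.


input #1 (b=28): produces B8=E
input #2 (b=15): does not produce B8=E
input #3 (b=24): does not produce B8=E
input #4 (b=25): does not produce B8=E
input #5 (b=22): does not produce B8=E
input #6 (b=10): does not produce B8=E
input #7 (b=20): does not produce B8=E
Answer: 1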